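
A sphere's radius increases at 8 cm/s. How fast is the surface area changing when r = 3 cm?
192π cm²/s

S = 4πr²
dS/dt = dS/dr · dr/dt = 8πr · 8
At r = 3: dS/dt = 192π cm²/s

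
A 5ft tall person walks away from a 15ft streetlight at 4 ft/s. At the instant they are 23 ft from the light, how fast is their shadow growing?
2 ft/s

By similar triangles: 15/(x+s) = 5/s
Solving: s = 5x/10
ds/dt = 5/10 · dx/dt = 1/2 · 4 = 2 ft/s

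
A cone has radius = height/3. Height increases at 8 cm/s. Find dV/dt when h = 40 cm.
12800π/9 cm³/s

V = (1/3)π(h/3)²h = πh³/27
dV/dt = πh²/9 · 8
At h = 40: dV/dt = 12800π/9 cm³/s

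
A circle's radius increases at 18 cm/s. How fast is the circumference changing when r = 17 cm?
36π cm/s

C = 2πr
dC/dt = 2π · dr/dt = 2π · 18 = 36π cm/s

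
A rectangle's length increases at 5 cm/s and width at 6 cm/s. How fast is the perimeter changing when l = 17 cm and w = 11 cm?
22 cm/s

P = 2(l + w)
dP/dt = 2(dl/dt + dw/dt) = 2(5 + 6) = 22 cm/s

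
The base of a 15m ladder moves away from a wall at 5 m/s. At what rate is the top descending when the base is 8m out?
40√161/161 ≈ 3.152 m/s

x² + y² = 15²
2x·dx/dt + 2y·dy/dt = 0
dy/dt = -x/y · dx/dt = -8/√161 · 5 = -40√161/161 m/s
The top is descending at 40√161/161 ≈ 3.152 m/s.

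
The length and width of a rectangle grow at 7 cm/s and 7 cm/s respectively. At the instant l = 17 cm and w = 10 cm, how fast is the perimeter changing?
28 cm/s

P = 2(l + w)
dP/dt = 2(dl/dt + dw/dt) = 2(7 + 7) = 28 cm/s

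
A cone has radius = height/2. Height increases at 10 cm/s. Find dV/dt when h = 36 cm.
3240π cm³/s

V = (1/3)π(h/2)²h = πh³/12
dV/dt = πh²/4 · 10
At h = 36: dV/dt = 3240π cm³/s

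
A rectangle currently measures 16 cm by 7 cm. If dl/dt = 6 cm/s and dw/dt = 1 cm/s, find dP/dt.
14 cm/s

P = 2(l + w)
dP/dt = 2(dl/dt + dw/dt) = 2(6 + 1) = 14 cm/s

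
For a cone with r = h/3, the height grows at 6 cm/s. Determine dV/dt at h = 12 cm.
96π cm³/s

V = (1/3)π(h/3)²h = πh³/27
dV/dt = πh²/9 · 6
At h = 12: dV/dt = 96π cm³/s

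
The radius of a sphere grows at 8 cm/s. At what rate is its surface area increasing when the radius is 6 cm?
384π cm²/s

S = 4πr²
dS/dt = dS/dr · dr/dt = 8πr · 8
At r = 6: dS/dt = 384π cm²/s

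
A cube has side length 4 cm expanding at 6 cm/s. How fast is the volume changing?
288 cm³/s

V = s³
dV/dt = 3s² · ds/dt = 3·4²·6 = 288 cm³/s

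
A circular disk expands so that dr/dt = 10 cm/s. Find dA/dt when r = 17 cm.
340π cm²/s

A = πr²
dA/dt = 2πr · dr/dt = 2π(17)(10) = 340π cm²/s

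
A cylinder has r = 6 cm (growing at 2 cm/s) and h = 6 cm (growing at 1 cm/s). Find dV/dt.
180π cm³/s

V = πr²h
dV/dt = 2πrh·dr/dt + πr²·dh/dt
= 2π(6)(6)(2) + π(6)²(1)
= 180π cm³/s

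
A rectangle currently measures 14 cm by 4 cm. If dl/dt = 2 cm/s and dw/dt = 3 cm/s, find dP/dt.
10 cm/s

P = 2(l + w)
dP/dt = 2(dl/dt + dw/dt) = 2(2 + 3) = 10 cm/s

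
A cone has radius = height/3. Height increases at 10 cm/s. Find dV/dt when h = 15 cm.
250π cm³/s

V = (1/3)π(h/3)²h = πh³/27
dV/dt = πh²/9 · 10
At h = 15: dV/dt = 250π cm³/s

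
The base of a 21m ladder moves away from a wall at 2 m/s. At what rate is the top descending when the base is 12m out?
8√33/33 ≈ 1.393 m/s

x² + y² = 21²
2x·dx/dt + 2y·dy/dt = 0
dy/dt = -x/y · dx/dt = -12/(3√33) · 2 = -8√33/33 m/s
The top is descending at 8√33/33 ≈ 1.393 m/s.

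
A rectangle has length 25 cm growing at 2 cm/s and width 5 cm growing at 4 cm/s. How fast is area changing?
110 cm²/s

A = lw
dA/dt = w·dl/dt + l·dw/dt = 5·2 + 25·4 = 110 cm²/s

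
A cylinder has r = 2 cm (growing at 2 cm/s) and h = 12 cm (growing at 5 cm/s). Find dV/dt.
116π cm³/s

V = πr²h
dV/dt = 2πrh·dr/dt + πr²·dh/dt
= 2π(2)(12)(2) + π(2)²(5)
= 116π cm³/s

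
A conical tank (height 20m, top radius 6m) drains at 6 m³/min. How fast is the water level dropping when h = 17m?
200/(867π) ≈ 0.07343 m/min

r/h = 6/20, so r = (3/10)h
V = (1/3)πr²h = (1/3)π((3/10)h)²h = (3/100)πh³
dV/dh = (9/100)πh²
dh/dt = (dV/dt)/(dV/dh) = -6/((9/100)π·17²) = -200/(867π) m/min
The level is dropping at 200/(867π) ≈ 0.07343 m/min.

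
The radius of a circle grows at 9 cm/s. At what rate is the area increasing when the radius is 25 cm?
450π cm²/s

A = πr²
dA/dt = 2πr · dr/dt = 2π(25)(9) = 450π cm²/s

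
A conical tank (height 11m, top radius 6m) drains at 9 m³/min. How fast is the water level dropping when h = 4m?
121/(64π) ≈ 0.6018 m/min

r/h = 6/11, so r = (6/11)h
V = (1/3)πr²h = (1/3)π((6/11)h)²h = (12/121)πh³
dV/dh = (36/121)πh²
dh/dt = (dV/dt)/(dV/dh) = -9/((36/121)π·4²) = -121/(64π) m/min
The level is dropping at 121/(64π) ≈ 0.6018 m/min.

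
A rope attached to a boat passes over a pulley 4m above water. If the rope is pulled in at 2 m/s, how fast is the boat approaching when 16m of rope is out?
8√15/15 ≈ 2.066 m/s

rope² = x² + 4²
x = √(16² - 4²) = 4√15
dx/dt = (rope/x) · d(rope)/dt = (16/(4√15)) · (-2) = -8√15/15 m/s
The boat approaches at 8√15/15 ≈ 2.066 m/s.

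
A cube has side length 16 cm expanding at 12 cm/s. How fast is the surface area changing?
2304 cm²/s

A = 6s²
dA/dt = 12s · ds/dt = 12·16·12 = 2304 cm²/s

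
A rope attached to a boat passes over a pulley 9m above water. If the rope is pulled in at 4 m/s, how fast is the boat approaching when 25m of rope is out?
25√34/34 ≈ 4.287 m/s

rope² = x² + 9²
x = √(25² - 9²) = 4√34
dx/dt = (rope/x) · d(rope)/dt = (25/(4√34)) · (-4) = -25√34/34 m/s
The boat approaches at 25√34/34 ≈ 4.287 m/s.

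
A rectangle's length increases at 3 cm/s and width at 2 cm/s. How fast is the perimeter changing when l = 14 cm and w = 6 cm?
10 cm/s

P = 2(l + w)
dP/dt = 2(dl/dt + dw/dt) = 2(3 + 2) = 10 cm/s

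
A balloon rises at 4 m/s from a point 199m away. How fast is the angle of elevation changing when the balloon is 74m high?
0.017659 rad/s

tan(θ) = y/199
sec²(θ) · dθ/dt = (1/199) · dy/dt
dθ/dt = cos²(θ)/199 · 4 = 199/(199² + 74²) · 4
dθ/dt = 0.017659 rad/s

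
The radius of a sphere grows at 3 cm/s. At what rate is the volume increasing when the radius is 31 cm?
11532π cm³/s

V = (4/3)πr³
dV/dt = dV/dr · dr/dt = 4πr² · 3
At r = 31: dV/dt = 11532π cm³/s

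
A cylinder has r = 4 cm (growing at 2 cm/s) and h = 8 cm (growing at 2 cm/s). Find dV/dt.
160π cm³/s

V = πr²h
dV/dt = 2πrh·dr/dt + πr²·dh/dt
= 2π(4)(8)(2) + π(4)²(2)
= 160π cm³/s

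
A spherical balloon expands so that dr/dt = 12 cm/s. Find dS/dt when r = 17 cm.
1632π cm²/s

S = 4πr²
dS/dt = dS/dr · dr/dt = 8πr · 12
At r = 17: dS/dt = 1632π cm²/s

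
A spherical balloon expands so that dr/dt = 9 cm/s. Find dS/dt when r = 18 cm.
1296π cm²/s

S = 4πr²
dS/dt = dS/dr · dr/dt = 8πr · 9
At r = 18: dS/dt = 1296π cm²/s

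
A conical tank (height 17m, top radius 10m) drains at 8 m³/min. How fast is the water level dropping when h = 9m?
578/(2025π) ≈ 0.09086 m/min

r/h = 10/17, so r = (10/17)h
V = (1/3)πr²h = (1/3)π((10/17)h)²h = (100/867)πh³
dV/dh = (100/289)πh²
dh/dt = (dV/dt)/(dV/dh) = -8/((100/289)π·9²) = -578/(2025π) m/min
The level is dropping at 578/(2025π) ≈ 0.09086 m/min.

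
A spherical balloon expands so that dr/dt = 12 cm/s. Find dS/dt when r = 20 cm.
1920π cm²/s

S = 4πr²
dS/dt = dS/dr · dr/dt = 8πr · 12
At r = 20: dS/dt = 1920π cm²/s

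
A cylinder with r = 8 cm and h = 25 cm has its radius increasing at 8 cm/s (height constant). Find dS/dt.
656π cm²/s

S = 2πrh + 2πr² (lateral + bases)
dS/dt = (2πh + 4πr)·dr/dt = (2π·25 + 4π·8)·8
= 656π cm²/s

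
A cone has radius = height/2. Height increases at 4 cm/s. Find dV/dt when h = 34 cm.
1156π cm³/s

V = (1/3)π(h/2)²h = πh³/12
dV/dt = πh²/4 · 4
At h = 34: dV/dt = 1156π cm³/s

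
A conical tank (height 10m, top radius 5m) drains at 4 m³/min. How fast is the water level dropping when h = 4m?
1/π ≈ 0.3183 m/min

r/h = 5/10, so r = (1/2)h
V = (1/3)πr²h = (1/3)π((1/2)h)²h = (1/12)πh³
dV/dh = (1/4)πh²
dh/dt = (dV/dt)/(dV/dh) = -4/((1/4)π·4²) = -1/π m/min
The level is dropping at 1/π ≈ 0.3183 m/min.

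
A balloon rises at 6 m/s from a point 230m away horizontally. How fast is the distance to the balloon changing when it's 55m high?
66√2237/2237 ≈ 1.395 m/s

z² = 230² + y²
z = √(230² + 55²) = 5√2237
dz/dt = y/z · dy/dt = 55/(5√2237) · 6 = 66√2237/2237 ≈ 1.395 m/s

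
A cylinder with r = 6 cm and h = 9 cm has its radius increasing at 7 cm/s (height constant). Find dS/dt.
294π cm²/s

S = 2πrh + 2πr² (lateral + bases)
dS/dt = (2πh + 4πr)·dr/dt = (2π·9 + 4π·6)·7
= 294π cm²/s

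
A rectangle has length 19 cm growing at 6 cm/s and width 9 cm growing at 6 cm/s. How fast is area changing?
168 cm²/s

A = lw
dA/dt = w·dl/dt + l·dw/dt = 9·6 + 19·6 = 168 cm²/s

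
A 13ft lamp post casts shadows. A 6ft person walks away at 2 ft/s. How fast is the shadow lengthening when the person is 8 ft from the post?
12/7 ft/s

By similar triangles: 13/(x+s) = 6/s
Solving: s = 6x/7
ds/dt = 6/7 · dx/dt = 6/7 · 2 = 12/7 ft/s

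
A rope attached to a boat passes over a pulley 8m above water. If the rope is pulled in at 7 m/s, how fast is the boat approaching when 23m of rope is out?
161√465/465 ≈ 7.466 m/s

rope² = x² + 8²
x = √(23² - 8²) = √465
dx/dt = (rope/x) · d(rope)/dt = (23/√465) · (-7) = -161√465/465 m/s
The boat approaches at 161√465/465 ≈ 7.466 m/s.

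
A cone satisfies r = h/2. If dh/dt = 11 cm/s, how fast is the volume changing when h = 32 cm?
2816π cm³/s

V = (1/3)π(h/2)²h = πh³/12
dV/dt = πh²/4 · 11
At h = 32: dV/dt = 2816π cm³/s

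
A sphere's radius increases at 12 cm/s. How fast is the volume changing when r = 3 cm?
432π cm³/s

V = (4/3)πr³
dV/dt = dV/dr · dr/dt = 4πr² · 12
At r = 3: dV/dt = 432π cm³/s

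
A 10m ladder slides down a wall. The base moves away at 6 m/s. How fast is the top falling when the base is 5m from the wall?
2√3 ≈ 3.464 m/s

x² + y² = 10²
2x·dx/dt + 2y·dy/dt = 0
dy/dt = -x/y · dx/dt = -5/(5√3) · 6 = -2√3 m/s
The top is descending at 2√3 ≈ 3.464 m/s.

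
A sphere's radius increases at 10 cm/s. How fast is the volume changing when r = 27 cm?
29160π cm³/s

V = (4/3)πr³
dV/dt = dV/dr · dr/dt = 4πr² · 10
At r = 27: dV/dt = 29160π cm³/s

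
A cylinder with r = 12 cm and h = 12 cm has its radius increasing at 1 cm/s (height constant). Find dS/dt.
72π cm²/s

S = 2πrh + 2πr² (lateral + bases)
dS/dt = (2πh + 4πr)·dr/dt = (2π·12 + 4π·12)·1
= 72π cm²/s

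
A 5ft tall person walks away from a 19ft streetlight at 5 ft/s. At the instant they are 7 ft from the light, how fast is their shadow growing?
25/14 ft/s

By similar triangles: 19/(x+s) = 5/s
Solving: s = 5x/14
ds/dt = 5/14 · dx/dt = 5/14 · 5 = 25/14 ft/s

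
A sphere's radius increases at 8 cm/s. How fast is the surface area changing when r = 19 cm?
1216π cm²/s

S = 4πr²
dS/dt = dS/dr · dr/dt = 8πr · 8
At r = 19: dS/dt = 1216π cm²/s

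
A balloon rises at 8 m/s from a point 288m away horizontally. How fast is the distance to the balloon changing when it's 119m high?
952√97105/97105 ≈ 3.055 m/s

z² = 288² + y²
z = √(288² + 119²) = √97105
dz/dt = y/z · dy/dt = 119/√97105 · 8 = 952√97105/97105 ≈ 3.055 m/s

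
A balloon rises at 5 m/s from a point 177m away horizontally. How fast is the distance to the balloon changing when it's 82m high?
410√38053/38053 ≈ 2.102 m/s

z² = 177² + y²
z = √(177² + 82²) = √38053
dz/dt = y/z · dy/dt = 82/√38053 · 5 = 410√38053/38053 ≈ 2.102 m/s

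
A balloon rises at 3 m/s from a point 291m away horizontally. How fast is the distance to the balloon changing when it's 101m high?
303√94882/94882 ≈ 0.9837 m/s

z² = 291² + y²
z = √(291² + 101²) = √94882
dz/dt = y/z · dy/dt = 101/√94882 · 3 = 303√94882/94882 ≈ 0.9837 m/s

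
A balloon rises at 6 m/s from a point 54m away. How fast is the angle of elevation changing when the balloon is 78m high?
0.036 rad/s

tan(θ) = y/54
sec²(θ) · dθ/dt = (1/54) · dy/dt
dθ/dt = cos²(θ)/54 · 6 = 54/(54² + 78²) · 6
dθ/dt = 0.036 rad/s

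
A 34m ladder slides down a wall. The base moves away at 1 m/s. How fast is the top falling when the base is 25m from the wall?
25√59/177 ≈ 1.085 m/s

x² + y² = 34²
2x·dx/dt + 2y·dy/dt = 0
dy/dt = -x/y · dx/dt = -25/(3√59) · 1 = -25√59/177 m/s
The top is descending at 25√59/177 ≈ 1.085 m/s.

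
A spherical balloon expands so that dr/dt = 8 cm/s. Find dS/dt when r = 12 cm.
768π cm²/s

S = 4πr²
dS/dt = dS/dr · dr/dt = 8πr · 8
At r = 12: dS/dt = 768π cm²/s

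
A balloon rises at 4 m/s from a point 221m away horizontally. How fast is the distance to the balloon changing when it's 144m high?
576√69577/69577 ≈ 2.184 m/s

z² = 221² + y²
z = √(221² + 144²) = √69577
dz/dt = y/z · dy/dt = 144/√69577 · 4 = 576√69577/69577 ≈ 2.184 m/s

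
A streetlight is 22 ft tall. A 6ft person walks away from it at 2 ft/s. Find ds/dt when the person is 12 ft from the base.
3/4 ft/s

By similar triangles: 22/(x+s) = 6/s
Solving: s = 6x/16
ds/dt = 6/16 · dx/dt = 3/8 · 2 = 3/4 ft/s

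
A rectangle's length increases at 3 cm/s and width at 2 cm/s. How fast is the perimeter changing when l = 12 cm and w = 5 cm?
10 cm/s

P = 2(l + w)
dP/dt = 2(dl/dt + dw/dt) = 2(3 + 2) = 10 cm/s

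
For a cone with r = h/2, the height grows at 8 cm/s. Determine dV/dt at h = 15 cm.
450π cm³/s

V = (1/3)π(h/2)²h = πh³/12
dV/dt = πh²/4 · 8
At h = 15: dV/dt = 450π cm³/s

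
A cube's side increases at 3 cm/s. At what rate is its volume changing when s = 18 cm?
2916 cm³/s

V = s³
dV/dt = 3s² · ds/dt = 3·18²·3 = 2916 cm³/s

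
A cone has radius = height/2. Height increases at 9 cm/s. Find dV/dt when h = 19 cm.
3249π/4 cm³/s

V = (1/3)π(h/2)²h = πh³/12
dV/dt = πh²/4 · 9
At h = 19: dV/dt = 3249π/4 cm³/s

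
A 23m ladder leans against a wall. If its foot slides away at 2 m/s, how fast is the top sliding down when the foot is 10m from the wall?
20√429/429 ≈ 0.9656 m/s

x² + y² = 23²
2x·dx/dt + 2y·dy/dt = 0
dy/dt = -x/y · dx/dt = -10/√429 · 2 = -20√429/429 m/s
The top is descending at 20√429/429 ≈ 0.9656 m/s.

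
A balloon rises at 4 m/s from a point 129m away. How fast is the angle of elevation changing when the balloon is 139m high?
0.014348 rad/s

tan(θ) = y/129
sec²(θ) · dθ/dt = (1/129) · dy/dt
dθ/dt = cos²(θ)/129 · 4 = 129/(129² + 139²) · 4
dθ/dt = 0.014348 rad/s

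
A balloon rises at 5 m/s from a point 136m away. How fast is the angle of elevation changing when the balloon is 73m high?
0.028541 rad/s

tan(θ) = y/136
sec²(θ) · dθ/dt = (1/136) · dy/dt
dθ/dt = cos²(θ)/136 · 5 = 136/(136² + 73²) · 5
dθ/dt = 0.028541 rad/s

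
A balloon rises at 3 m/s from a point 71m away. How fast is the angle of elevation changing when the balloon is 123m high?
0.01056 rad/s

tan(θ) = y/71
sec²(θ) · dθ/dt = (1/71) · dy/dt
dθ/dt = cos²(θ)/71 · 3 = 71/(71² + 123²) · 3
dθ/dt = 0.01056 rad/s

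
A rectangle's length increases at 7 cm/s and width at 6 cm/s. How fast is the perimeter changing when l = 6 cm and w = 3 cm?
26 cm/s

P = 2(l + w)
dP/dt = 2(dl/dt + dw/dt) = 2(7 + 6) = 26 cm/s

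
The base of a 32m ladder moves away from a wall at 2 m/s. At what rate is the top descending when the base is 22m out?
22√15/45 ≈ 1.893 m/s

x² + y² = 32²
2x·dx/dt + 2y·dy/dt = 0
dy/dt = -x/y · dx/dt = -22/(6√15) · 2 = -22√15/45 m/s
The top is descending at 22√15/45 ≈ 1.893 m/s.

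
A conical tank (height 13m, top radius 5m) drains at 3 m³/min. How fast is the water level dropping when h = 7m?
507/(1225π) ≈ 0.1317 m/min

r/h = 5/13, so r = (5/13)h
V = (1/3)πr²h = (1/3)π((5/13)h)²h = (25/507)πh³
dV/dh = (25/169)πh²
dh/dt = (dV/dt)/(dV/dh) = -3/((25/169)π·7²) = -507/(1225π) m/min
The level is dropping at 507/(1225π) ≈ 0.1317 m/min.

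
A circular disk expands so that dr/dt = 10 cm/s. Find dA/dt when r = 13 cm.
260π cm²/s

A = πr²
dA/dt = 2πr · dr/dt = 2π(13)(10) = 260π cm²/s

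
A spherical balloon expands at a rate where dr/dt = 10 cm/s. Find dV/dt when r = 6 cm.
1440π cm³/s

V = (4/3)πr³
dV/dt = dV/dr · dr/dt = 4πr² · 10
At r = 6: dV/dt = 1440π cm³/s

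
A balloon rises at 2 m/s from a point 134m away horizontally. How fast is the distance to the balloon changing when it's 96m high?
96√6793/6793 ≈ 1.165 m/s

z² = 134² + y²
z = √(134² + 96²) = 2√6793
dz/dt = y/z · dy/dt = 96/(2√6793) · 2 = 96√6793/6793 ≈ 1.165 m/s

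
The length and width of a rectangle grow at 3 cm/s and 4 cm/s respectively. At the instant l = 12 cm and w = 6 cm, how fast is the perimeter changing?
14 cm/s

P = 2(l + w)
dP/dt = 2(dl/dt + dw/dt) = 2(3 + 4) = 14 cm/s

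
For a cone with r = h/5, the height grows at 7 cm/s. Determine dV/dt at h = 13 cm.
1183π/25 cm³/s

V = (1/3)π(h/5)²h = πh³/75
dV/dt = πh²/25 · 7
At h = 13: dV/dt = 1183π/25 cm³/s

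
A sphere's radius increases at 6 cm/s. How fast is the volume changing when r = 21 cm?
10584π cm³/s

V = (4/3)πr³
dV/dt = dV/dr · dr/dt = 4πr² · 6
At r = 21: dV/dt = 10584π cm³/s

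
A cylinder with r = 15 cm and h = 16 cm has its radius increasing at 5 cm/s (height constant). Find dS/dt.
460π cm²/s

S = 2πrh + 2πr² (lateral + bases)
dS/dt = (2πh + 4πr)·dr/dt = (2π·16 + 4π·15)·5
= 460π cm²/s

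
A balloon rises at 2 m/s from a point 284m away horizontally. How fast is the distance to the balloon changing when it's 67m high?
134√85145/85145 ≈ 0.4592 m/s

z² = 284² + y²
z = √(284² + 67²) = √85145
dz/dt = y/z · dy/dt = 67/√85145 · 2 = 134√85145/85145 ≈ 0.4592 m/s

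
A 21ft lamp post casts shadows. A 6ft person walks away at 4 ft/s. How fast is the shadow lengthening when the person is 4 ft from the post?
8/5 ft/s

By similar triangles: 21/(x+s) = 6/s
Solving: s = 6x/15
ds/dt = 6/15 · dx/dt = 2/5 · 4 = 8/5 ft/s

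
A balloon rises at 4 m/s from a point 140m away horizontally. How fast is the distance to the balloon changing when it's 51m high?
204/149 ≈ 1.369 m/s

z² = 140² + y²
z = √(140² + 51²) = 149
dz/dt = y/z · dy/dt = 51/149 · 4 = 204/149 ≈ 1.369 m/s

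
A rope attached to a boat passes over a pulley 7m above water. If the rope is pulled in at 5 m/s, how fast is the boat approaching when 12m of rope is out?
12√95/19 ≈ 6.156 m/s

rope² = x² + 7²
x = √(12² - 7²) = √95
dx/dt = (rope/x) · d(rope)/dt = (12/√95) · (-5) = -12√95/19 m/s
The boat approaches at 12√95/19 ≈ 6.156 m/s.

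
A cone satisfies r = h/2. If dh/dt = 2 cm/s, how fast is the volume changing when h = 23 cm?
529π/2 cm³/s

V = (1/3)π(h/2)²h = πh³/12
dV/dt = πh²/4 · 2
At h = 23: dV/dt = 529π/2 cm³/s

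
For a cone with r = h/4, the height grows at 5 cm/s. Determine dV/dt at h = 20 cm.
125π cm³/s

V = (1/3)π(h/4)²h = πh³/48
dV/dt = πh²/16 · 5
At h = 20: dV/dt = 125π cm³/s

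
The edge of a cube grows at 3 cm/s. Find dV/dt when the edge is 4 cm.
144 cm³/s

V = s³
dV/dt = 3s² · ds/dt = 3·4²·3 = 144 cm³/s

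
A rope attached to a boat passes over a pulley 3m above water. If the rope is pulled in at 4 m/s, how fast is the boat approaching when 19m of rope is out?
19√22/22 ≈ 4.051 m/s

rope² = x² + 3²
x = √(19² - 3²) = 4√22
dx/dt = (rope/x) · d(rope)/dt = (19/(4√22)) · (-4) = -19√22/22 m/s
The boat approaches at 19√22/22 ≈ 4.051 m/s.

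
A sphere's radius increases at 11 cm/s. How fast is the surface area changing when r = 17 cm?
1496π cm²/s

S = 4πr²
dS/dt = dS/dr · dr/dt = 8πr · 11
At r = 17: dS/dt = 1496π cm²/s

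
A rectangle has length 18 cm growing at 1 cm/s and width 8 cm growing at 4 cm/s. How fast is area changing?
80 cm²/s

A = lw
dA/dt = w·dl/dt + l·dw/dt = 8·1 + 18·4 = 80 cm²/s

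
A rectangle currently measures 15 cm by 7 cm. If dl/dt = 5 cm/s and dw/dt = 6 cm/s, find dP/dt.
22 cm/s

P = 2(l + w)
dP/dt = 2(dl/dt + dw/dt) = 2(5 + 6) = 22 cm/s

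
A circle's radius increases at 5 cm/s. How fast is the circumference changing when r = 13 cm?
10π cm/s

C = 2πr
dC/dt = 2π · dr/dt = 2π · 5 = 10π cm/s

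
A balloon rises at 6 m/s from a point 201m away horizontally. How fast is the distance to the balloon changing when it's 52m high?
312√43105/43105 ≈ 1.503 m/s

z² = 201² + y²
z = √(201² + 52²) = √43105
dz/dt = y/z · dy/dt = 52/√43105 · 6 = 312√43105/43105 ≈ 1.503 m/s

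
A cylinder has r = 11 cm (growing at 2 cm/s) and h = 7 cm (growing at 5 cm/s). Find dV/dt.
913π cm³/s

V = πr²h
dV/dt = 2πrh·dr/dt + πr²·dh/dt
= 2π(11)(7)(2) + π(11)²(5)
= 913π cm³/s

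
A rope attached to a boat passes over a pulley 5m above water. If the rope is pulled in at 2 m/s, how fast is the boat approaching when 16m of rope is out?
32√231/231 ≈ 2.105 m/s

rope² = x² + 5²
x = √(16² - 5²) = √231
dx/dt = (rope/x) · d(rope)/dt = (16/√231) · (-2) = -32√231/231 m/s
The boat approaches at 32√231/231 ≈ 2.105 m/s.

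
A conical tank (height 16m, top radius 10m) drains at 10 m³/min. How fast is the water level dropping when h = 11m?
128/(605π) ≈ 0.06734 m/min

r/h = 10/16, so r = (5/8)h
V = (1/3)πr²h = (1/3)π((5/8)h)²h = (25/192)πh³
dV/dh = (25/64)πh²
dh/dt = (dV/dt)/(dV/dh) = -10/((25/64)π·11²) = -128/(605π) m/min
The level is dropping at 128/(605π) ≈ 0.06734 m/min.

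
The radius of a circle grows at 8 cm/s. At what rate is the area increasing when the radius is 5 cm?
80π cm²/s

A = πr²
dA/dt = 2πr · dr/dt = 2π(5)(8) = 80π cm²/s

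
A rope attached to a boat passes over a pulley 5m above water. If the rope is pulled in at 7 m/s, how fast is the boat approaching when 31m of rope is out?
217√26/156 ≈ 7.093 m/s

rope² = x² + 5²
x = √(31² - 5²) = 6√26
dx/dt = (rope/x) · d(rope)/dt = (31/(6√26)) · (-7) = -217√26/156 m/s
The boat approaches at 217√26/156 ≈ 7.093 m/s.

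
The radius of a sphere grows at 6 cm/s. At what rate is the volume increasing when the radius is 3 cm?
216π cm³/s

V = (4/3)πr³
dV/dt = dV/dr · dr/dt = 4πr² · 6
At r = 3: dV/dt = 216π cm³/s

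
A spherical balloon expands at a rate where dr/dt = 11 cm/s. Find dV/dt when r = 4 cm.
704π cm³/s

V = (4/3)πr³
dV/dt = dV/dr · dr/dt = 4πr² · 11
At r = 4: dV/dt = 704π cm³/s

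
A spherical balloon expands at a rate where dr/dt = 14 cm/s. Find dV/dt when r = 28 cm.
43904π cm³/s

V = (4/3)πr³
dV/dt = dV/dr · dr/dt = 4πr² · 14
At r = 28: dV/dt = 43904π cm³/s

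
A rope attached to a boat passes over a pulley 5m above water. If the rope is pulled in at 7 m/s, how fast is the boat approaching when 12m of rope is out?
12√119/17 ≈ 7.7 m/s

rope² = x² + 5²
x = √(12² - 5²) = √119
dx/dt = (rope/x) · d(rope)/dt = (12/√119) · (-7) = -12√119/17 m/s
The boat approaches at 12√119/17 ≈ 7.7 m/s.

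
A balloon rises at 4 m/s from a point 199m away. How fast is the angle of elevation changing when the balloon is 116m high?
0.015003 rad/s

tan(θ) = y/199
sec²(θ) · dθ/dt = (1/199) · dy/dt
dθ/dt = cos²(θ)/199 · 4 = 199/(199² + 116²) · 4
dθ/dt = 0.015003 rad/s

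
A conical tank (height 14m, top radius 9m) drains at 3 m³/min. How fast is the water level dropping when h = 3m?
196/(243π) ≈ 0.2567 m/min

r/h = 9/14, so r = (9/14)h
V = (1/3)πr²h = (1/3)π((9/14)h)²h = (27/196)πh³
dV/dh = (81/196)πh²
dh/dt = (dV/dt)/(dV/dh) = -3/((81/196)π·3²) = -196/(243π) m/min
The level is dropping at 196/(243π) ≈ 0.2567 m/min.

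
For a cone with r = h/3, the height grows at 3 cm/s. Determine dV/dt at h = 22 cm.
484π/3 cm³/s

V = (1/3)π(h/3)²h = πh³/27
dV/dt = πh²/9 · 3
At h = 22: dV/dt = 484π/3 cm³/s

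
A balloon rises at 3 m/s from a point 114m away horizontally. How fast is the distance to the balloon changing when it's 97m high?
291√22405/22405 ≈ 1.944 m/s

z² = 114² + y²
z = √(114² + 97²) = √22405
dz/dt = y/z · dy/dt = 97/√22405 · 3 = 291√22405/22405 ≈ 1.944 m/s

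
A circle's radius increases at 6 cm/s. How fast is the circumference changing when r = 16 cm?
12π cm/s

C = 2πr
dC/dt = 2π · dr/dt = 2π · 6 = 12π cm/s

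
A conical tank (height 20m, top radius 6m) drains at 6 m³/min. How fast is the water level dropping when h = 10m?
2/(3π) ≈ 0.2122 m/min

r/h = 6/20, so r = (3/10)h
V = (1/3)πr²h = (1/3)π((3/10)h)²h = (3/100)πh³
dV/dh = (9/100)πh²
dh/dt = (dV/dt)/(dV/dh) = -6/((9/100)π·10²) = -2/(3π) m/min
The level is dropping at 2/(3π) ≈ 0.2122 m/min.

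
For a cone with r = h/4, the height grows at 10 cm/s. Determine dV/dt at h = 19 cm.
1805π/8 cm³/s

V = (1/3)π(h/4)²h = πh³/48
dV/dt = πh²/16 · 10
At h = 19: dV/dt = 1805π/8 cm³/s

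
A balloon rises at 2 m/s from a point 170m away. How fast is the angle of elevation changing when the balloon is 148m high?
0.006692 rad/s

tan(θ) = y/170
sec²(θ) · dθ/dt = (1/170) · dy/dt
dθ/dt = cos²(θ)/170 · 2 = 170/(170² + 148²) · 2
dθ/dt = 0.006692 rad/s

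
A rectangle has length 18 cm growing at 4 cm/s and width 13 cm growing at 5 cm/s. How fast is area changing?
142 cm²/s

A = lw
dA/dt = w·dl/dt + l·dw/dt = 13·4 + 18·5 = 142 cm²/s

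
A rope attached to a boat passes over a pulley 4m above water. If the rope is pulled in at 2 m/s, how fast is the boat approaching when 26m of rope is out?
26√165/165 ≈ 2.024 m/s

rope² = x² + 4²
x = √(26² - 4²) = 2√165
dx/dt = (rope/x) · d(rope)/dt = (26/(2√165)) · (-2) = -26√165/165 m/s
The boat approaches at 26√165/165 ≈ 2.024 m/s.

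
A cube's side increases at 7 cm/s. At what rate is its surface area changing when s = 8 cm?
672 cm²/s

A = 6s²
dA/dt = 12s · ds/dt = 12·8·7 = 672 cm²/s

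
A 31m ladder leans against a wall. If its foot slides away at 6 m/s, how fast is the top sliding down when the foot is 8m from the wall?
16√897/299 ≈ 1.603 m/s

x² + y² = 31²
2x·dx/dt + 2y·dy/dt = 0
dy/dt = -x/y · dx/dt = -8/√897 · 6 = -16√897/299 m/s
The top is descending at 16√897/299 ≈ 1.603 m/s.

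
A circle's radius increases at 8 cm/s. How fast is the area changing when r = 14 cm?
224π cm²/s

A = πr²
dA/dt = 2πr · dr/dt = 2π(14)(8) = 224π cm²/s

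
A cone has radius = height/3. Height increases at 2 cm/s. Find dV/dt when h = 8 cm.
128π/9 cm³/s

V = (1/3)π(h/3)²h = πh³/27
dV/dt = πh²/9 · 2
At h = 8: dV/dt = 128π/9 cm³/s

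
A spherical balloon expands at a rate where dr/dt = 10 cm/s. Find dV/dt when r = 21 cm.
17640π cm³/s

V = (4/3)πr³
dV/dt = dV/dr · dr/dt = 4πr² · 10
At r = 21: dV/dt = 17640π cm³/s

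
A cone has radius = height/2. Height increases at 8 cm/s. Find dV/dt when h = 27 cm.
1458π cm³/s

V = (1/3)π(h/2)²h = πh³/12
dV/dt = πh²/4 · 8
At h = 27: dV/dt = 1458π cm³/s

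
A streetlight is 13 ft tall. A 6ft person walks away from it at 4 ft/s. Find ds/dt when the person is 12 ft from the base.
24/7 ft/s

By similar triangles: 13/(x+s) = 6/s
Solving: s = 6x/7
ds/dt = 6/7 · dx/dt = 6/7 · 4 = 24/7 ft/s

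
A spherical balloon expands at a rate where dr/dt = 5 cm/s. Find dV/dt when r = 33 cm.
21780π cm³/s

V = (4/3)πr³
dV/dt = dV/dr · dr/dt = 4πr² · 5
At r = 33: dV/dt = 21780π cm³/s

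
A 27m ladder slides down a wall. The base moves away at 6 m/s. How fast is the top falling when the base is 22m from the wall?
132√5/35 ≈ 8.433 m/s

x² + y² = 27²
2x·dx/dt + 2y·dy/dt = 0
dy/dt = -x/y · dx/dt = -22/(7√5) · 6 = -132√5/35 m/s
The top is descending at 132√5/35 ≈ 8.433 m/s.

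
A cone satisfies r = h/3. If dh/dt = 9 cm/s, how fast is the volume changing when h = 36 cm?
1296π cm³/s

V = (1/3)π(h/3)²h = πh³/27
dV/dt = πh²/9 · 9
At h = 36: dV/dt = 1296π cm³/s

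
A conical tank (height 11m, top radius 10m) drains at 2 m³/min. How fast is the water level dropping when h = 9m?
121/(4050π) ≈ 0.00951 m/min

r/h = 10/11, so r = (10/11)h
V = (1/3)πr²h = (1/3)π((10/11)h)²h = (100/363)πh³
dV/dh = (100/121)πh²
dh/dt = (dV/dt)/(dV/dh) = -2/((100/121)π·9²) = -121/(4050π) m/min
The level is dropping at 121/(4050π) ≈ 0.00951 m/min.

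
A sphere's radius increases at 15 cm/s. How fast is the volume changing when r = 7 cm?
2940π cm³/s

V = (4/3)πr³
dV/dt = dV/dr · dr/dt = 4πr² · 15
At r = 7: dV/dt = 2940π cm³/s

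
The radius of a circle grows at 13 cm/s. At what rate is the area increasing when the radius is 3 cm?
78π cm²/s

A = πr²
dA/dt = 2πr · dr/dt = 2π(3)(13) = 78π cm²/s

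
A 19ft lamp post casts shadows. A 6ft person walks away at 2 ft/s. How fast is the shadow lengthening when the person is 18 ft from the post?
12/13 ft/s

By similar triangles: 19/(x+s) = 6/s
Solving: s = 6x/13
ds/dt = 6/13 · dx/dt = 6/13 · 2 = 12/13 ft/s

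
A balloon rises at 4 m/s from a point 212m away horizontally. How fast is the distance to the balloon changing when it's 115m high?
460√58169/58169 ≈ 1.907 m/s

z² = 212² + y²
z = √(212² + 115²) = √58169
dz/dt = y/z · dy/dt = 115/√58169 · 4 = 460√58169/58169 ≈ 1.907 m/s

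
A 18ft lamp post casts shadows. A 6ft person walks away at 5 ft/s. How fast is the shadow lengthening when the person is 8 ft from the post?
5/2 ft/s

By similar triangles: 18/(x+s) = 6/s
Solving: s = 6x/12
ds/dt = 6/12 · dx/dt = 1/2 · 5 = 5/2 ft/s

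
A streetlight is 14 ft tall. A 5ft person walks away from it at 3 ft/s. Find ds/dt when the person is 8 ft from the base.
5/3 ft/s

By similar triangles: 14/(x+s) = 5/s
Solving: s = 5x/9
ds/dt = 5/9 · dx/dt = 5/9 · 3 = 5/3 ft/s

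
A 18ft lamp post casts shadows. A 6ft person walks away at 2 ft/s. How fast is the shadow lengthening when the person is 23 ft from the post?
1 ft/s

By similar triangles: 18/(x+s) = 6/s
Solving: s = 6x/12
ds/dt = 6/12 · dx/dt = 1/2 · 2 = 1 ft/s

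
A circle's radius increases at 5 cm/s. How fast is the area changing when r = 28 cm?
280π cm²/s

A = πr²
dA/dt = 2πr · dr/dt = 2π(28)(5) = 280π cm²/s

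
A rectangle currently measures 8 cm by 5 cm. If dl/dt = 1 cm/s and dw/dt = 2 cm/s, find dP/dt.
6 cm/s

P = 2(l + w)
dP/dt = 2(dl/dt + dw/dt) = 2(1 + 2) = 6 cm/s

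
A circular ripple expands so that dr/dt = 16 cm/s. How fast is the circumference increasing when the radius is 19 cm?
32π cm/s

C = 2πr
dC/dt = 2π · dr/dt = 2π · 16 = 32π cm/s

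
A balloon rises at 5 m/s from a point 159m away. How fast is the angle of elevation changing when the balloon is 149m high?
0.016743 rad/s

tan(θ) = y/159
sec²(θ) · dθ/dt = (1/159) · dy/dt
dθ/dt = cos²(θ)/159 · 5 = 159/(159² + 149²) · 5
dθ/dt = 0.016743 rad/s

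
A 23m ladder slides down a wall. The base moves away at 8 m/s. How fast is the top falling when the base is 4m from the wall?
32√57/171 ≈ 1.413 m/s

x² + y² = 23²
2x·dx/dt + 2y·dy/dt = 0
dy/dt = -x/y · dx/dt = -4/(3√57) · 8 = -32√57/171 m/s
The top is descending at 32√57/171 ≈ 1.413 m/s.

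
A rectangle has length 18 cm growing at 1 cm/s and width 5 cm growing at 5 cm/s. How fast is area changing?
95 cm²/s

A = lw
dA/dt = w·dl/dt + l·dw/dt = 5·1 + 18·5 = 95 cm²/s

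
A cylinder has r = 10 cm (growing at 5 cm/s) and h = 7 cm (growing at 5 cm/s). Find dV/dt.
1200π cm³/s

V = πr²h
dV/dt = 2πrh·dr/dt + πr²·dh/dt
= 2π(10)(7)(5) + π(10)²(5)
= 1200π cm³/s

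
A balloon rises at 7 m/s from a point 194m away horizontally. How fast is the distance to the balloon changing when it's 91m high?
637√45917/45917 ≈ 2.973 m/s

z² = 194² + y²
z = √(194² + 91²) = √45917
dz/dt = y/z · dy/dt = 91/√45917 · 7 = 637√45917/45917 ≈ 2.973 m/s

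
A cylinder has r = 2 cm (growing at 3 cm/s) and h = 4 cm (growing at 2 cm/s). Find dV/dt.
56π cm³/s

V = πr²h
dV/dt = 2πrh·dr/dt + πr²·dh/dt
= 2π(2)(4)(3) + π(2)²(2)
= 56π cm³/s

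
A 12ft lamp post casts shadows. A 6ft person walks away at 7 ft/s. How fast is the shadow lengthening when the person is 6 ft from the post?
7 ft/s

By similar triangles: 12/(x+s) = 6/s
Solving: s = 6x/6
ds/dt = 6/6 · dx/dt = 1 · 7 = 7 ft/s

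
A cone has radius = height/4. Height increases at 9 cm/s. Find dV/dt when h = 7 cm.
441π/16 cm³/s

V = (1/3)π(h/4)²h = πh³/48
dV/dt = πh²/16 · 9
At h = 7: dV/dt = 441π/16 cm³/s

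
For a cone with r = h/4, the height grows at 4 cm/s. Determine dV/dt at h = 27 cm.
729π/4 cm³/s

V = (1/3)π(h/4)²h = πh³/48
dV/dt = πh²/16 · 4
At h = 27: dV/dt = 729π/4 cm³/s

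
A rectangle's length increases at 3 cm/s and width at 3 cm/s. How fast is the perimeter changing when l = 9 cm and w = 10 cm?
12 cm/s

P = 2(l + w)
dP/dt = 2(dl/dt + dw/dt) = 2(3 + 3) = 12 cm/s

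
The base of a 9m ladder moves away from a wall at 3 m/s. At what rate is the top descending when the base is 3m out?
3√2/4 ≈ 1.061 m/s

x² + y² = 9²
2x·dx/dt + 2y·dy/dt = 0
dy/dt = -x/y · dx/dt = -3/(6√2) · 3 = -3√2/4 m/s
The top is descending at 3√2/4 ≈ 1.061 m/s.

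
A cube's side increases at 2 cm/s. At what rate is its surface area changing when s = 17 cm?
408 cm²/s

A = 6s²
dA/dt = 12s · ds/dt = 12·17·2 = 408 cm²/s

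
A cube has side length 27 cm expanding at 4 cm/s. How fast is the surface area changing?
1296 cm²/s

A = 6s²
dA/dt = 12s · ds/dt = 12·27·4 = 1296 cm²/s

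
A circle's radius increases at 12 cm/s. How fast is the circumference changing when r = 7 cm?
24π cm/s

C = 2πr
dC/dt = 2π · dr/dt = 2π · 12 = 24π cm/s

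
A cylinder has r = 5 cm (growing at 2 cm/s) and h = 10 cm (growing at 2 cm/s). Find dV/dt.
250π cm³/s

V = πr²h
dV/dt = 2πrh·dr/dt + πr²·dh/dt
= 2π(5)(10)(2) + π(5)²(2)
= 250π cm³/s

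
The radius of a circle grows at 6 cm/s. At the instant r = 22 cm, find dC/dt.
12π cm/s

C = 2πr
dC/dt = 2π · dr/dt = 2π · 6 = 12π cm/s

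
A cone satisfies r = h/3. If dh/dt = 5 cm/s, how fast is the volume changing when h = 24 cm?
320π cm³/s

V = (1/3)π(h/3)²h = πh³/27
dV/dt = πh²/9 · 5
At h = 24: dV/dt = 320π cm³/s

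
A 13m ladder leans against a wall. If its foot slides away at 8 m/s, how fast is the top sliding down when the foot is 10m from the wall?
80√69/69 ≈ 9.631 m/s

x² + y² = 13²
2x·dx/dt + 2y·dy/dt = 0
dy/dt = -x/y · dx/dt = -10/√69 · 8 = -80√69/69 m/s
The top is descending at 80√69/69 ≈ 9.631 m/s.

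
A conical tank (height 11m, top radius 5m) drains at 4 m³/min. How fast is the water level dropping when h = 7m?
484/(1225π) ≈ 0.1258 m/min

r/h = 5/11, so r = (5/11)h
V = (1/3)πr²h = (1/3)π((5/11)h)²h = (25/363)πh³
dV/dh = (25/121)πh²
dh/dt = (dV/dt)/(dV/dh) = -4/((25/121)π·7²) = -484/(1225π) m/min
The level is dropping at 484/(1225π) ≈ 0.1258 m/min.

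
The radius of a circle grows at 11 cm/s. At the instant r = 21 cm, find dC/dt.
22π cm/s

C = 2πr
dC/dt = 2π · dr/dt = 2π · 11 = 22π cm/s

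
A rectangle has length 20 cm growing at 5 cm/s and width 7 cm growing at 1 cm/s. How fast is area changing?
55 cm²/s

A = lw
dA/dt = w·dl/dt + l·dw/dt = 7·5 + 20·1 = 55 cm²/s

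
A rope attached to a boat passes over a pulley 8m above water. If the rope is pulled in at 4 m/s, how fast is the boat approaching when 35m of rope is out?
140√129/387 ≈ 4.109 m/s

rope² = x² + 8²
x = √(35² - 8²) = 3√129
dx/dt = (rope/x) · d(rope)/dt = (35/(3√129)) · (-4) = -140√129/387 m/s
The boat approaches at 140√129/387 ≈ 4.109 m/s.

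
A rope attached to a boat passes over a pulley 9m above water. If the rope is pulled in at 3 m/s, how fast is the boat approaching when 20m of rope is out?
60√319/319 ≈ 3.359 m/s

rope² = x² + 9²
x = √(20² - 9²) = √319
dx/dt = (rope/x) · d(rope)/dt = (20/√319) · (-3) = -60√319/319 m/s
The boat approaches at 60√319/319 ≈ 3.359 m/s.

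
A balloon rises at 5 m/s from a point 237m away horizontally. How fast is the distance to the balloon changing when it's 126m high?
42√8005/1601 ≈ 2.347 m/s

z² = 237² + y²
z = √(237² + 126²) = 3√8005
dz/dt = y/z · dy/dt = 126/(3√8005) · 5 = 42√8005/1601 ≈ 2.347 m/s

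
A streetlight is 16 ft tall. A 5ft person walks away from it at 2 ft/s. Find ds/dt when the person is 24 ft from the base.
10/11 ft/s

By similar triangles: 16/(x+s) = 5/s
Solving: s = 5x/11
ds/dt = 5/11 · dx/dt = 5/11 · 2 = 10/11 ft/s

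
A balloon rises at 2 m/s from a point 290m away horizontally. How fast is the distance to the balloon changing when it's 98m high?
49√23426/11713 ≈ 0.6403 m/s

z² = 290² + y²
z = √(290² + 98²) = 2√23426
dz/dt = y/z · dy/dt = 98/(2√23426) · 2 = 49√23426/11713 ≈ 0.6403 m/s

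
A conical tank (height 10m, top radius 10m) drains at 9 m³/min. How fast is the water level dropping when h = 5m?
9/(25π) ≈ 0.1146 m/min

r/h = 10/10, so r = h
V = (1/3)πr²h = (1/3)π(h)²h = (1/3)πh³
dV/dh = πh²
dh/dt = (dV/dt)/(dV/dh) = -9/(π·5²) = -9/(25π) m/min
The level is dropping at 9/(25π) ≈ 0.1146 m/min.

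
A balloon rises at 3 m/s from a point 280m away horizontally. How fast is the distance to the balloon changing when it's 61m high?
183√82121/82121 ≈ 0.6386 m/s

z² = 280² + y²
z = √(280² + 61²) = √82121
dz/dt = y/z · dy/dt = 61/√82121 · 3 = 183√82121/82121 ≈ 0.6386 m/s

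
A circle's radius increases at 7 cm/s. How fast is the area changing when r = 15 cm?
210π cm²/s

A = πr²
dA/dt = 2πr · dr/dt = 2π(15)(7) = 210π cm²/s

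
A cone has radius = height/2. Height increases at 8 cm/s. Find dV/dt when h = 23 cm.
1058π cm³/s

V = (1/3)π(h/2)²h = πh³/12
dV/dt = πh²/4 · 8
At h = 23: dV/dt = 1058π cm³/s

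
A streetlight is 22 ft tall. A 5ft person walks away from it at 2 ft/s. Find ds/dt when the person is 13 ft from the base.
10/17 ft/s

By similar triangles: 22/(x+s) = 5/s
Solving: s = 5x/17
ds/dt = 5/17 · dx/dt = 5/17 · 2 = 10/17 ft/s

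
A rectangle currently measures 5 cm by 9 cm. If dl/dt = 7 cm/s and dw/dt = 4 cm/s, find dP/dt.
22 cm/s

P = 2(l + w)
dP/dt = 2(dl/dt + dw/dt) = 2(7 + 4) = 22 cm/s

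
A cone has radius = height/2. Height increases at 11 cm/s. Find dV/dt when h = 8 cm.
176π cm³/s

V = (1/3)π(h/2)²h = πh³/12
dV/dt = πh²/4 · 11
At h = 8: dV/dt = 176π cm³/s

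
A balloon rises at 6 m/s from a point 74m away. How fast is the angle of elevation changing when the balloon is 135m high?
0.018733 rad/s

tan(θ) = y/74
sec²(θ) · dθ/dt = (1/74) · dy/dt
dθ/dt = cos²(θ)/74 · 6 = 74/(74² + 135²) · 6
dθ/dt = 0.018733 rad/s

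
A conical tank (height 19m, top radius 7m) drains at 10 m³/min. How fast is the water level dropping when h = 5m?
722/(245π) ≈ 0.938 m/min

r/h = 7/19, so r = (7/19)h
V = (1/3)πr²h = (1/3)π((7/19)h)²h = (49/1083)πh³
dV/dh = (49/361)πh²
dh/dt = (dV/dt)/(dV/dh) = -10/((49/361)π·5²) = -722/(245π) m/min
The level is dropping at 722/(245π) ≈ 0.938 m/min.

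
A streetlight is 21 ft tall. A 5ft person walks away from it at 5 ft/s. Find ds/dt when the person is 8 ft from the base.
25/16 ft/s

By similar triangles: 21/(x+s) = 5/s
Solving: s = 5x/16
ds/dt = 5/16 · dx/dt = 5/16 · 5 = 25/16 ft/s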